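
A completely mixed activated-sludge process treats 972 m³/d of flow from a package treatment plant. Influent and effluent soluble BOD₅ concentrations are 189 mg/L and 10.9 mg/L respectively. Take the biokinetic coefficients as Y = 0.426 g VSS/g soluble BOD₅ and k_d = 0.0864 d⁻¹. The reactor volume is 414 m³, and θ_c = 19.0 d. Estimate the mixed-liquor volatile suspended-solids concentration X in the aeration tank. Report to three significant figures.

X ≈ 1280 mg/L

From V·X·(1 + k_d·θ_c) = Y·Q·(S₀ − S)·θ_c: X = 0.426 × 972 × (189 − 10.9) × 19.0 / [414 × (1 + 0.0864 × 19.0)] = 1281 mg/L.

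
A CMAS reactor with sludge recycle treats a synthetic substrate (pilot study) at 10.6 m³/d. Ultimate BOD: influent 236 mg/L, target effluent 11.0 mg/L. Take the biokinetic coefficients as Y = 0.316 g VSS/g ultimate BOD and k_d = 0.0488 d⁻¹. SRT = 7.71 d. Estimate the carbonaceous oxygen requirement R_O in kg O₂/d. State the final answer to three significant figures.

R_O ≈ 1.61 kg O₂/d

The observed yield is Y_obs = Y/(1 + k_d·θ_c) = 0.316 / (1 + 0.0488 × 7.71) = 0.316 / 1.376 = 0.2296 g VSS per g ultimate BOD removed.
Q·(S₀ − S) = 10.6 × (236 − 11.0) × 10⁻³ = 2.385 kg/d removed.
Biomass synthesised: P_X = Y_obs × 2.385 = 0.5476 kg VSS/d.
R_O = Q·(S₀ − S) − 1.42·P_X = 2.385 − 1.42 × 0.5476 = 1.607 kg O₂/d.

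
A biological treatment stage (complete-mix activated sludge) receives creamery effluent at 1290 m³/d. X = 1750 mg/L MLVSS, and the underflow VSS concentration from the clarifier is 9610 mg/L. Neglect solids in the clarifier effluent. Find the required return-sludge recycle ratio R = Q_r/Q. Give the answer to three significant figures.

R ≈ 0.223

Solids balance on the clarifier gives (1+R)X = R·X_r, so R = X/(X_r − X) = 1750 / (9610 − 1750) = 0.2226.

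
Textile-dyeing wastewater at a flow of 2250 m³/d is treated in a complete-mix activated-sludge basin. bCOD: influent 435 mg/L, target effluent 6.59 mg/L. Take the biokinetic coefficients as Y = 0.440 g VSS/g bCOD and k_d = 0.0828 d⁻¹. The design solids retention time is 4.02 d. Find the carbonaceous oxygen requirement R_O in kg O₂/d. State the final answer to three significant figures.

Y_obs = Y / (1 + k_d θ_c) = 0.440 / (1 + 0.0828 × 4.02) = 0.440 / 1.333 = 0.3301.
Mass of bCOD removed per day: Q(S₀ − S) = 2250 × 428.4 g/m³ = 963.9 kg/d.
Net sludge production P_X = 0.3301 × 963.9 = 318.2 kg VSS/d.
Carbonaceous O₂ demand = substrate oxidised − cell-mass equivalent = 963.9 − 1.42 × 318.2 = 512.1 kg O₂/d.

R_O ≈ 512 kg O₂/d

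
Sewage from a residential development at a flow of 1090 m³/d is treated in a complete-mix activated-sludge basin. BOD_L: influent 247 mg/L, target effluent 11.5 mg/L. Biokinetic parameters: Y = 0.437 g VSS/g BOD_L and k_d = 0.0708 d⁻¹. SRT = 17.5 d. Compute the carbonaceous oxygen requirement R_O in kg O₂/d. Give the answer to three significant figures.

R_O ≈ 186 kg O₂/d

The observed yield is Y_obs = Y/(1 + k_d·θ_c) = 0.437 / (1 + 0.0708 × 17.5) = 0.437 / 2.239 = 0.1952 g VSS per g BOD_L removed.
Substrate removed = Q·(S₀ − S) = 1090 m³/d × (247 − 11.5) g/m³ = 2.57×10^5 g/d = 256.7 kg/d.
P_X = Y_obs·Q·(S₀ − S) = 0.1952 × 256.7 = 50.10 kg VSS/d.
Carbonaceous O₂ demand = substrate oxidised − cell-mass equivalent = 256.7 − 1.42 × 50.10 = 185.6 kg O₂/d.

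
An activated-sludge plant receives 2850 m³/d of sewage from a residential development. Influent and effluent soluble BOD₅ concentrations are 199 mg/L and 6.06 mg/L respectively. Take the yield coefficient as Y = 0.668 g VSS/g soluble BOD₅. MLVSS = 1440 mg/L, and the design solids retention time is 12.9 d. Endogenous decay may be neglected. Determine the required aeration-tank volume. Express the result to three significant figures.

V·X = Y·Q·ΔS·θ_c gives V = 0.668 × 2850 × (199 − 6.06) × 12.9 / 1440 = 3291 m³.

V ≈ 3290 m³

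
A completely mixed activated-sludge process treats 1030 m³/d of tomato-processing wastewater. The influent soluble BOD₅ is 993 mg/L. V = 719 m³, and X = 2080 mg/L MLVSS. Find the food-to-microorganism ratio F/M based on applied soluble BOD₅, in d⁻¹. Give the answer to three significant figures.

F/M ≈ 0.684 d⁻¹

F/M = applied load / biomass = Q·S₀/(V·X) = 1030 × 993 / (719.0 × 2080) = 0.6839 d⁻¹.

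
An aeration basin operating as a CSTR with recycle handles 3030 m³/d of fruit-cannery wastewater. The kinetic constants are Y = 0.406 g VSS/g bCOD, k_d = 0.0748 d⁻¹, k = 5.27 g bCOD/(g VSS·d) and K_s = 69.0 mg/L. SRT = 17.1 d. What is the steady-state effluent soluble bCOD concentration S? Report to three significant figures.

Effluent substrate depends only on kinetics and SRT: S = K_s(1 + k_d θ_c) / [θ_c(Yk − k_d) − 1] = 69.0 × (1 + 0.0748 × 17.1) / [17.1 × (0.406 × 5.27 − 0.0748) − 1] = 157.3 / 34.31 = 4.584 mg/L.

S ≈ 4.58 mg/L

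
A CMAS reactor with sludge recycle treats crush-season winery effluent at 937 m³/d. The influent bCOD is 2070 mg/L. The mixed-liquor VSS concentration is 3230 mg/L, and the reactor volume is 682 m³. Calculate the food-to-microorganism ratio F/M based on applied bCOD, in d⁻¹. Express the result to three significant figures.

F/M ≈ 0.880 d⁻¹

F/M = Q·S₀ / (V·X) = 937 × 2070 / (682.0 × 3230) = 0.8805 g bCOD·(g VSS·d)⁻¹.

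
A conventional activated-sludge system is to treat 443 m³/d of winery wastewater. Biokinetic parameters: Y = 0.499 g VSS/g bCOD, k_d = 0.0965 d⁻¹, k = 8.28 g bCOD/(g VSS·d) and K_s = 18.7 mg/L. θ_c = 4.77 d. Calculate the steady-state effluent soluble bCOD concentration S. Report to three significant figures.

Effluent substrate depends only on kinetics and SRT: S = K_s(1 + k_d θ_c) / [θ_c(Yk − k_d) − 1] = 18.7 × (1 + 0.0965 × 4.77) / [4.77 × (0.499 × 8.28 − 0.0965) − 1] = 27.31 / 18.25 = 1.496 mg/L.

S ≈ 1.50 mg/L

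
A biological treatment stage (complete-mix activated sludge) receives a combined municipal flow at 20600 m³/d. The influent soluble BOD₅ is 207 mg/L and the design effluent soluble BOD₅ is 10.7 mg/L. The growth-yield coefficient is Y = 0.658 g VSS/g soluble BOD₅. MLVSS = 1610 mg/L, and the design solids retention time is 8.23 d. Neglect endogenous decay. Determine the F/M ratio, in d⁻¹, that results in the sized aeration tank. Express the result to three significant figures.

F/M ≈ 0.195 d⁻¹

Biomass mass balance (decay neglected): V·X = Y·Q·(S₀ − S)·θ_c, so V = 0.658 × 20600 × (207 − 10.7) × 8.23 / 1610 = 13602 m³.
F/M = applied load / biomass = Q·S₀/(V·X) = 20600 × 207 / (13602 × 1610) = 0.1947 d⁻¹.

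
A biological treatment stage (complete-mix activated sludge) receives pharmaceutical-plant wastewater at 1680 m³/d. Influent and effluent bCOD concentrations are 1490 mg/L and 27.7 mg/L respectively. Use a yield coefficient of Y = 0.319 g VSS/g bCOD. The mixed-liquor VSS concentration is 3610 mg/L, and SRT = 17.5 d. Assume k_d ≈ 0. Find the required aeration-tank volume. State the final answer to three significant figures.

V ≈ 3800 m³

V·X = Y·Q·ΔS·θ_c gives V = 0.319 × 1680 × (1490 − 27.7) × 17.5 / 3610 = 3799 m³.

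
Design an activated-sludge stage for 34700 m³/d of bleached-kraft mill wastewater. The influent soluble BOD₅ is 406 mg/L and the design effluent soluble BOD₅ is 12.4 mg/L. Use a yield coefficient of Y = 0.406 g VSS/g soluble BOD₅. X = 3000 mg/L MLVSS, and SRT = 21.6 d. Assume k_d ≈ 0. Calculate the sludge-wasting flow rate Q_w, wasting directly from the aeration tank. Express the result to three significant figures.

V·X = Y·Q·ΔS·θ_c gives V = 0.406 × 34700 × (406 − 12.4) × 21.6 / 3000 = 39925 m³.
With mixed-liquor wasting, θ_c = V/Q_w, so Q_w = V/θ_c = 39925/21.6 = 1848 m³/d.

Q_w ≈ 1850 m³/d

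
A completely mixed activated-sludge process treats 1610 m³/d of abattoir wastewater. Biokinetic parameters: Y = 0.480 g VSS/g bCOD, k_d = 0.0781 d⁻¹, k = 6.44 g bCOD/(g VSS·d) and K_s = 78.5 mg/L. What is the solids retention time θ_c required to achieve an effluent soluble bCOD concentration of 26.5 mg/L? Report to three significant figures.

θ_c ≈ 1.42 d

At the target effluent, Y k S/(K_s+S) = 0.480×6.44×26.5/105.0 = 0.7802 d⁻¹.
1/θ_c = 0.7802 − 0.0781 = 0.7021 d⁻¹, so θ_c = 1.424 d.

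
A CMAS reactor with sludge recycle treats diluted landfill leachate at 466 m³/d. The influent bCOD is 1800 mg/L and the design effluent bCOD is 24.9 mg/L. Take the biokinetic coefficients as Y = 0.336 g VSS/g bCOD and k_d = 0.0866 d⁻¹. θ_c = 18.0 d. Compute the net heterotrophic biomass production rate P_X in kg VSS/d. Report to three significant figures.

P_X ≈ 109 kg VSS/d

Observed yield with endogenous decay: Y_obs = Y / (1 + k_d·θ_c) = 0.336 / (1 + 0.0866 × 18.0) = 0.336 / 2.559 = 0.1313 g VSS/g bCOD.
Mass of bCOD removed per day: Q(S₀ − S) = 466 × 1775 g/m³ = 827.2 kg/d.
Biomass produced: P_X = Y_obs·Q·ΔS = 0.1313 × 827.2 ≈ 108.6 kg VSS/d.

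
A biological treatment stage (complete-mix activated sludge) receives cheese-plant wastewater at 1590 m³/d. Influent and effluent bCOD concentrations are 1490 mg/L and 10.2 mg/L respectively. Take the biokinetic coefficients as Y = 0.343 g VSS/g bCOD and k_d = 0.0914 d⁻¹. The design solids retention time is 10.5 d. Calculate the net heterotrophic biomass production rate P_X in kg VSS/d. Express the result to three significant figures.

The observed yield is Y_obs = Y/(1 + k_d·θ_c) = 0.343 / (1 + 0.0914 × 10.5) = 0.343 / 1.960 = 0.1750 g VSS per g bCOD removed.
Mass of bCOD removed per day: Q(S₀ − S) = 1590 × 1480 g/m³ = 2353 kg/d.
Biomass produced: P_X = Y_obs·Q·ΔS = 0.1750 × 2353 ≈ 411.8 kg VSS/d.

P_X ≈ 412 kg VSS/d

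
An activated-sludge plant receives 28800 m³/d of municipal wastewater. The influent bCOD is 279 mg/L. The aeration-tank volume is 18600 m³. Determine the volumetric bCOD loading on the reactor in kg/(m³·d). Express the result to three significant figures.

L_v ≈ 0.432 kg bCOD/(m³·d)

Applied bCOD load per unit volume = Q·S₀/V = (28800 × 279/1000)/18600 = 0.4320 kg bCOD·m⁻³·d⁻¹.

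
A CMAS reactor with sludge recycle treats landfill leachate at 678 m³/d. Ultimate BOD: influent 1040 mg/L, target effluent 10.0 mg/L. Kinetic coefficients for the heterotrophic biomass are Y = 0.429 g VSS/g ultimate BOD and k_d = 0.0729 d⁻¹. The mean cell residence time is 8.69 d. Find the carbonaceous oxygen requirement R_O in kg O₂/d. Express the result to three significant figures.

R_O ≈ 438 kg O₂/d

Correct the yield for decay: Y_obs = Y/(1 + k_d θ_c) = 0.429 / (1 + 0.0729 × 8.69) = 0.429 / 1.634 = 0.2626.
Substrate removed = Q·(S₀ − S) = 678 m³/d × (1040 − 10.0) g/m³ = 6.98×10^5 g/d = 698.3 kg/d.
P_X = Y_obs·Q·(S₀ − S) = 0.2626 × 698.3 = 183.4 kg VSS/d.
R_O = Q·ΔS − 1.42 P_X = 698.3 − 260.4 = 437.9 kg O₂/d.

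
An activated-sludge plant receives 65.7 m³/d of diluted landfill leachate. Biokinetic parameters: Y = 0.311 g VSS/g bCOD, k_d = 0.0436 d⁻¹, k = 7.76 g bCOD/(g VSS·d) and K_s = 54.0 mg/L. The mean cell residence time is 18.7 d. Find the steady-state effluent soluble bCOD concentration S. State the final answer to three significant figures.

Effluent substrate depends only on kinetics and SRT: S = K_s(1 + k_d θ_c) / [θ_c(Yk − k_d) − 1] = 54.0 × (1 + 0.0436 × 18.7) / [18.7 × (0.311 × 7.76 − 0.0436) − 1] = 98.03 / 43.31 = 2.263 mg/L.

S ≈ 2.26 mg/L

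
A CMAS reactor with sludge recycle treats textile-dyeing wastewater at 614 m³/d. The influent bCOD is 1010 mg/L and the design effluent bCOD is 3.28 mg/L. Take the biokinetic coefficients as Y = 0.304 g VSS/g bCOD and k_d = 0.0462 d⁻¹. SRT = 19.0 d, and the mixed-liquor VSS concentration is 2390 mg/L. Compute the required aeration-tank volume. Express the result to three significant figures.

V ≈ 796 m³

Steady-state biomass mass balance: V·X·(1 + k_d·θ_c) = Y·Q·(S₀ − S)·θ_c, so V = 0.304 × 614 × (1010 − 3.28) × 19.0 / [2390 × (1 + 0.0462 × 19.0)] = 3.57×10^6 / 4488 = 795.5 m³.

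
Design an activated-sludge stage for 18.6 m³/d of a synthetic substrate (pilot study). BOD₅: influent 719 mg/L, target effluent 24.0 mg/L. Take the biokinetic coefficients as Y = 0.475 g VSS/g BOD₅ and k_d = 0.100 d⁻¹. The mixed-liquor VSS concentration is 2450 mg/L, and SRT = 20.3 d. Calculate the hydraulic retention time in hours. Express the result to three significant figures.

τ ≈ 21.7 h

Steady-state biomass mass balance: V·X·(1 + k_d·θ_c) = Y·Q·(S₀ − S)·θ_c, so V = 0.475 × 18.6 × (719 − 24.0) × 20.3 / [2450 × (1 + 0.100 × 20.3)] = 1.25×10^5 / 7424 = 16.79 m³.
Hydraulic retention time τ = V/Q = 16.79 / 18.6 = 0.9027 d = 21.67 h.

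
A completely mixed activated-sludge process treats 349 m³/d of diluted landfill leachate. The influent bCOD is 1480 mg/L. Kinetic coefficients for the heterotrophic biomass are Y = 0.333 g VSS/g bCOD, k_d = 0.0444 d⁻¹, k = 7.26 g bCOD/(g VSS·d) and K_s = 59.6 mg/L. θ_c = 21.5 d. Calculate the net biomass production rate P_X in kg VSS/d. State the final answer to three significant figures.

For a completely mixed reactor with recycle the Lawrence–McCarty relation gives S = K_s·(1 + k_d·θ_c) / [θ_c·(Y·k − k_d) − 1] = 59.6 × (1 + 0.0444 × 21.5) / [21.5 × (0.333 × 7.26 − 0.0444) − 1] = 116.5 / 50.02 = 2.329 mg/L.
Observed yield with endogenous decay: Y_obs = Y / (1 + k_d·θ_c) = 0.333 / (1 + 0.0444 × 21.5) = 0.333 / 1.955 = 0.1704 g VSS/g bCOD.
ΔS = 1480 − 2.33 = 1478 mg/L, so the substrate removal rate is 349 × 1478/1000 = 515.7 kg bCOD/d.
Biomass produced: P_X = Y_obs·Q·ΔS = 0.1704 × 515.7 ≈ 87.86 kg VSS/d.

P_X ≈ 87.9 kg VSS/d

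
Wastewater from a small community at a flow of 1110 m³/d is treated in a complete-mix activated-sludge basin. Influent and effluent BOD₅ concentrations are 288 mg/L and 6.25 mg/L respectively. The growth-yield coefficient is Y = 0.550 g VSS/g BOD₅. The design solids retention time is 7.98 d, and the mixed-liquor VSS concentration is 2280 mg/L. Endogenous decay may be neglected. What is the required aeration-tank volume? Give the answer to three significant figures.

With k_d = 0 the design equation reduces to V = Y Q (S₀−S) θ_c / X = 0.550 × 1110 × (288 − 6.25) × 7.98 / 2280 = 602.0 m³.

V ≈ 602 m³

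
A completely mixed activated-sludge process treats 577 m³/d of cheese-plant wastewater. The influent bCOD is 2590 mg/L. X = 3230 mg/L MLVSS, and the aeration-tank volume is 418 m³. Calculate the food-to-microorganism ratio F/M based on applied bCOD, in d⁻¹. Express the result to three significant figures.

F/M ≈ 1.11 d⁻¹

F/M = applied load / biomass = Q·S₀/(V·X) = 577 × 2590 / (418.0 × 3230) = 1.107 d⁻¹.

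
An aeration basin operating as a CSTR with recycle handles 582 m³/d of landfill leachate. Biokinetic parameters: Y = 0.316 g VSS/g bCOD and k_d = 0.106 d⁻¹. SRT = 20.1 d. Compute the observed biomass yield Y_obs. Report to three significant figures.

Observed yield with endogenous decay: Y_obs = Y / (1 + k_d·θ_c) = 0.316 / (1 + 0.106 × 20.1) = 0.316 / 3.131 = 0.1009 g VSS/g bCOD.

Y_obs ≈ 0.101 g VSS/g bCOD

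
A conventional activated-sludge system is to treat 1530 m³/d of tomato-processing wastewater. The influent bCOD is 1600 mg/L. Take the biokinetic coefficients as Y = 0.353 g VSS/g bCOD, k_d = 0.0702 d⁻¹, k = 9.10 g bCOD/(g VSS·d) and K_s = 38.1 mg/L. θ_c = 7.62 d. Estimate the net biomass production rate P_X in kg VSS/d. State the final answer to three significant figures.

For a completely mixed reactor with recycle the Lawrence–McCarty relation gives S = K_s·(1 + k_d·θ_c) / [θ_c·(Y·k − k_d) − 1] = 38.1 × (1 + 0.0702 × 7.62) / [7.62 × (0.353 × 9.10 − 0.0702) − 1] = 58.48 / 22.94 = 2.549 mg/L.
Y_obs = Y / (1 + k_d θ_c) = 0.353 / (1 + 0.0702 × 7.62) = 0.353 / 1.535 = 0.2300.
Q·(S₀ − S) = 1530 × (1600 − 2.55) × 10⁻³ = 2444 kg/d removed.
P_X = Y_obs · Q(S₀ − S) = 0.2300 × 2444 = 562.1 kg VSS/d.

P_X ≈ 562 kg VSS/d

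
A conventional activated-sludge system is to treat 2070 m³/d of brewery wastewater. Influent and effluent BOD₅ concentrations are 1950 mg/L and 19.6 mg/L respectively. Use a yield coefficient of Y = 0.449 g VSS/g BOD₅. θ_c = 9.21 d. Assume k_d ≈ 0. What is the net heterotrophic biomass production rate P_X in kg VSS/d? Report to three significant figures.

No decay correction is needed, so Y_obs = Y = 0.449.
ΔS = 1950 − 19.6 = 1930 mg/L, so the substrate removal rate is 2070 × 1930/1000 = 3996 kg BOD₅/d.
P_X = Y_obs · Q(S₀ − S) = 0.4490 × 3996 = 1794 kg VSS/d.

P_X ≈ 1790 kg VSS/d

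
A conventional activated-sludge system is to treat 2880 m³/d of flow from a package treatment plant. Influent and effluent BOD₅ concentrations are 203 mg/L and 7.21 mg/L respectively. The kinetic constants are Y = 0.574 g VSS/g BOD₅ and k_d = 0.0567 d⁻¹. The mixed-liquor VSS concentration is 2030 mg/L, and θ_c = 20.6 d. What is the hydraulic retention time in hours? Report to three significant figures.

From the SRT design equation V = Y Q (S₀−S) θ_c / [X (1 + k_d θ_c)] = 0.574 × 2880 × (203 − 7.21) × 20.6 / [2030 × (1 + 0.0567 × 20.6)] = 6.67×10^6 / 4401 = 1515 m³.
τ = V/Q = 1515/2880 = 0.5260 d, or 12.62 h.

τ ≈ 12.6 h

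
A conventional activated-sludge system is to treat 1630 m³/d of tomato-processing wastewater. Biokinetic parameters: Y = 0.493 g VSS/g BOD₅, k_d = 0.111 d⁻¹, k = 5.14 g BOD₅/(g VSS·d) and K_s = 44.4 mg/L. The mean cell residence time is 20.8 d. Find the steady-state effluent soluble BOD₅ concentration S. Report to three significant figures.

Effluent substrate depends only on kinetics and SRT: S = K_s(1 + k_d θ_c) / [θ_c(Yk − k_d) − 1] = 44.4 × (1 + 0.111 × 20.8) / [20.8 × (0.493 × 5.14 − 0.111) − 1] = 146.9 / 49.40 = 2.974 mg/L.

S ≈ 2.97 mg/L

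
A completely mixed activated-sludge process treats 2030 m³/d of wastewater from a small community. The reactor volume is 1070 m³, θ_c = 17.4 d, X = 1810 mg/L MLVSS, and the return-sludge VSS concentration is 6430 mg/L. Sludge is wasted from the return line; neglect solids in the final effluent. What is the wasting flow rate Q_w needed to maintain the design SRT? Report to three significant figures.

Q_w ≈ 17.3 m³/d

θ_c = V·X/(Q_w·X_r) when wasting from the recycle, so Q_w = V·X/(θ_c·X_r) = 1070 × 1810 / (17.4 × 6430) = 17.31 m³/d.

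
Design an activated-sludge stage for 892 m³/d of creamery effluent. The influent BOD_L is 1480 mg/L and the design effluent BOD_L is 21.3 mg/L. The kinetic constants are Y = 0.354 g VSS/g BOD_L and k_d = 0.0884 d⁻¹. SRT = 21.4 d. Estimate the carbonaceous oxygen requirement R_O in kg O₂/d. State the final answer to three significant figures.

R_O ≈ 1070 kg O₂/d

Y_obs = Y / (1 + k_d θ_c) = 0.354 / (1 + 0.0884 × 21.4) = 0.354 / 2.892 = 0.1224.
Q·(S₀ − S) = 892 × (1480 − 21.3) × 10⁻³ = 1301 kg/d removed.
P_X = Y_obs·Q·(S₀ − S) = 0.1224 × 1301 = 159.3 kg VSS/d.
Carbonaceous O₂ demand = substrate oxidised − cell-mass equivalent = 1301 − 1.42 × 159.3 = 1075 kg O₂/d.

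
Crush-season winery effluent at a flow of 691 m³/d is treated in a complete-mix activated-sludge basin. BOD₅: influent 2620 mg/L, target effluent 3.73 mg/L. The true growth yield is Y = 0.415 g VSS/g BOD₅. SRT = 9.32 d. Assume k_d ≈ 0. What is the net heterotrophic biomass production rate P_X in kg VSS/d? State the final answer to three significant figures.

Since k_d ≈ 0, Y_obs = Y = 0.415 g VSS/g BOD₅.
Substrate removed = Q·(S₀ − S) = 691 m³/d × (2620 − 3.73) g/m³ = 1.81×10^6 g/d = 1808 kg/d.
Biomass produced: P_X = Y_obs·Q·ΔS = 0.4150 × 1808 ≈ 750.3 kg VSS/d.

P_X ≈ 750 kg VSS/d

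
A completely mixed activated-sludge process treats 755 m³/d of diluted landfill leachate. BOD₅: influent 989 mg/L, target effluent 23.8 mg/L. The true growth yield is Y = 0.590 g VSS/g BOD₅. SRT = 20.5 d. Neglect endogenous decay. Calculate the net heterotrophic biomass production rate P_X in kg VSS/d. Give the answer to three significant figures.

P_X ≈ 430 kg VSS/d

No decay correction is needed, so Y_obs = Y = 0.590.
Mass of BOD₅ removed per day: Q(S₀ − S) = 755 × 965.2 g/m³ = 728.7 kg/d.
Biomass produced: P_X = Y_obs·Q·ΔS = 0.5900 × 728.7 ≈ 429.9 kg VSS/d.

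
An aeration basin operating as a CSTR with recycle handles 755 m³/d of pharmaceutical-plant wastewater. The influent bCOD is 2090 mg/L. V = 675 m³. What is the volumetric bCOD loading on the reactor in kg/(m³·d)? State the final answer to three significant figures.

Volumetric loading L_v = Q·S₀ / V = 755 × 2090 g/m³ / 675.0 m³ = 2338 g/(m³·d) = 2.338 kg bCOD/(m³·d).

L_v ≈ 2.34 kg bCOD/(m³·d)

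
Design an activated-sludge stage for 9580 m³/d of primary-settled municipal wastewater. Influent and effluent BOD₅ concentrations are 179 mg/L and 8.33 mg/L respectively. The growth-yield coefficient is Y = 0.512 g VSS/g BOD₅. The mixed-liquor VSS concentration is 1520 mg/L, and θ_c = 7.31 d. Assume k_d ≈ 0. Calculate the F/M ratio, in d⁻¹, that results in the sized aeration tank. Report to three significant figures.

F/M ≈ 0.280 d⁻¹

Biomass mass balance (decay neglected): V·X = Y·Q·(S₀ − S)·θ_c, so V = 0.512 × 9580 × (179 − 8.33) × 7.31 / 1520 = 4026 m³.
Food-to-microorganism ratio F/M = Q S₀ / (V X) = 9580 × 179 / (4026 × 1520) = 0.2802 d⁻¹.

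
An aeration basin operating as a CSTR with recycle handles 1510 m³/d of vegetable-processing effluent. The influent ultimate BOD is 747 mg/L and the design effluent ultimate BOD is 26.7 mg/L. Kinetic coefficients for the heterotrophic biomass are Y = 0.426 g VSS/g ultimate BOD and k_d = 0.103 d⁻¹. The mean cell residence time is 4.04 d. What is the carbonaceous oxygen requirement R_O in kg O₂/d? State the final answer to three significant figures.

R_O ≈ 623 kg O₂/d

Y_obs = Y / (1 + k_d θ_c) = 0.426 / (1 + 0.103 × 4.04) = 0.426 / 1.416 = 0.3008.
Q·(S₀ − S) = 1510 × (747 − 26.7) × 10⁻³ = 1088 kg/d removed.
Biomass synthesised: P_X = Y_obs × 1088 = 327.2 kg VSS/d.
Carbonaceous O₂ demand = substrate oxidised − cell-mass equivalent = 1088 − 1.42 × 327.2 = 623.0 kg O₂/d.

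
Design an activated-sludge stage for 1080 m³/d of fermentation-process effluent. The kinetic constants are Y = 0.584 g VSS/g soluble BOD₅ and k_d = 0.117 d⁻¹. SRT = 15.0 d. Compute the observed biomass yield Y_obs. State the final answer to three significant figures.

Y_obs = Y / (1 + k_d θ_c) = 0.584 / (1 + 0.117 × 15.0) = 0.584 / 2.755 = 0.2120.

Y_obs ≈ 0.212 g VSS/g soluble BOD₅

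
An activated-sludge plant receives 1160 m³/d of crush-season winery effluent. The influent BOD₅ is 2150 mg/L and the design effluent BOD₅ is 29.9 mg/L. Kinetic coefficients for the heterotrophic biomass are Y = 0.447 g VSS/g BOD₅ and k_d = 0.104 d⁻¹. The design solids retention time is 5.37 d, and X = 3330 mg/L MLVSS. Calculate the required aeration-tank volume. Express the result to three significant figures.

Rearranging the biomass balance for a CMAS with decay, V = Y·Q·ΔS·θ_c / [X·(1+k_d θ_c)] = 0.447 × 1160 × (2150 − 29.9) × 5.37 / [3330 × (1 + 0.104 × 5.37)] = 5.9×10^6 / 5190 = 1137 m³.

V ≈ 1140 m³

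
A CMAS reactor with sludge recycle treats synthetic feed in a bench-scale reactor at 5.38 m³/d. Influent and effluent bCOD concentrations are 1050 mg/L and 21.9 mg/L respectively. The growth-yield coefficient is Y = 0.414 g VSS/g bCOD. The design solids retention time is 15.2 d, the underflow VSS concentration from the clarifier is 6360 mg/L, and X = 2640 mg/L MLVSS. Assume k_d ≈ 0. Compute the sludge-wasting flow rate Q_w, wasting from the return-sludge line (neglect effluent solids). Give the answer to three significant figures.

V·X = Y·Q·ΔS·θ_c gives V = 0.414 × 5.38 × (1050 − 21.9) × 15.2 / 2640 = 13.18 m³.
Wasting from the return line (neglecting effluent solids): Q_w = V·X / (θ_c·X_r) = 13.18 × 2640 / (15.2 × 6360) = 0.3600 m³/d.

Q_w ≈ 0.360 m³/d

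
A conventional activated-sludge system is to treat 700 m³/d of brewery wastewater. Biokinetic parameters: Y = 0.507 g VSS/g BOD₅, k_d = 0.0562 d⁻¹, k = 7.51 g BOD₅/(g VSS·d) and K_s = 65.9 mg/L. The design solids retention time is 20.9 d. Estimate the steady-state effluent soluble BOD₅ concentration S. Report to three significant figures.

From the Monod/SRT balance for a CMAS, S = K_s·(1+k_d θ_c)/[θ_c·(Y k − k_d) − 1] = 65.9 × (1 + 0.0562 × 20.9) / [20.9 × (0.507 × 7.51 − 0.0562) − 1] = 143.3 / 77.40 = 1.851 mg/L.

S ≈ 1.85 mg/L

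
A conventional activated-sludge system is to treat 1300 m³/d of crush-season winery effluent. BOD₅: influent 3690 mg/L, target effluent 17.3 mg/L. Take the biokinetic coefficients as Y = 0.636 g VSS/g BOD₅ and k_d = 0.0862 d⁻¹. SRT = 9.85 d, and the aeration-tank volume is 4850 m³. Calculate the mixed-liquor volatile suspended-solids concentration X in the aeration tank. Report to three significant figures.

X ≈ 3340 mg/L

X = Y·Q·ΔS·θ_c / [V·(1 + k_d θ_c)] = 0.636 × 1300 × (3690 − 17.3) × 9.85 / [4850 × (1 + 0.0862 × 9.85)] = 3335 mg/L.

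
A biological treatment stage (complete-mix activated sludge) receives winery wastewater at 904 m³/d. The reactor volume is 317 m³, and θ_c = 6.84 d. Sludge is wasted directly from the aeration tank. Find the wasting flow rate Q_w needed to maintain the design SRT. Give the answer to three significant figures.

Q_w ≈ 46.3 m³/d

Wasting from the aeration tank: Q_w = V / θ_c = 317.0 / 6.84 = 46.35 m³/d.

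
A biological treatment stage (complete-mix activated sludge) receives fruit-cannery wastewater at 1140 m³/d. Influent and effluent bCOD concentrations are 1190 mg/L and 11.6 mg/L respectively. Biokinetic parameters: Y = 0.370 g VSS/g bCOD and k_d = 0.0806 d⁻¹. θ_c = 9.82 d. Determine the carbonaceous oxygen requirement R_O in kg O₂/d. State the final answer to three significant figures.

R_O ≈ 949 kg O₂/d

Correct the yield for decay: Y_obs = Y/(1 + k_d θ_c) = 0.370 / (1 + 0.0806 × 9.82) = 0.370 / 1.791 = 0.2065.
Q·(S₀ − S) = 1140 × (1190 − 11.6) × 10⁻³ = 1343 kg/d removed.
Net sludge production P_X = 0.2065 × 1343 = 277.4 kg VSS/d.
R_O = Q·ΔS − 1.42 P_X = 1343 − 394.0 = 949.4 kg O₂/d.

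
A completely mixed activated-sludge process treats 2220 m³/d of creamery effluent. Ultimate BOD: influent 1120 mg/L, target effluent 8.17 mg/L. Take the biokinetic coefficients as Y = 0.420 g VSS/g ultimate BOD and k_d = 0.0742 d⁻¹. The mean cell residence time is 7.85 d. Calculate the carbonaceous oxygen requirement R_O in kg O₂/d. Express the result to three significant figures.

The observed yield is Y_obs = Y/(1 + k_d·θ_c) = 0.420 / (1 + 0.0742 × 7.85) = 0.420 / 1.582 = 0.2654 g VSS per g ultimate BOD removed.
ΔS = 1120 − 8.17 = 1112 mg/L, so the substrate removal rate is 2220 × 1112/1000 = 2468 kg ultimate BOD/d.
Biomass synthesised: P_X = Y_obs × 2468 = 655.1 kg VSS/d.
Carbonaceous O₂ demand = substrate oxidised − cell-mass equivalent = 2468 − 1.42 × 655.1 = 1538 kg O₂/d.

R_O ≈ 1540 kg O₂/d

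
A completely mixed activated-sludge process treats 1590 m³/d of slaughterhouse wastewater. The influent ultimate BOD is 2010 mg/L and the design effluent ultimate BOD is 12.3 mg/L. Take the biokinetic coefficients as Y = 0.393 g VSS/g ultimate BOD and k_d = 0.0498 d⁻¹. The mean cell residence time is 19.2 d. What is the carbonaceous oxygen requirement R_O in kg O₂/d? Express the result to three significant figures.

R_O ≈ 2270 kg O₂/d

Observed yield with endogenous decay: Y_obs = Y / (1 + k_d·θ_c) = 0.393 / (1 + 0.0498 × 19.2) = 0.393 / 1.956 = 0.2009 g VSS/g ultimate BOD.
Q·(S₀ − S) = 1590 × (2010 − 12.3) × 10⁻³ = 3176 kg/d removed.
Net sludge production P_X = 0.2009 × 3176 = 638.1 kg VSS/d.
R_O = Q·ΔS − 1.42 P_X = 3176 − 906.2 = 2270 kg O₂/d.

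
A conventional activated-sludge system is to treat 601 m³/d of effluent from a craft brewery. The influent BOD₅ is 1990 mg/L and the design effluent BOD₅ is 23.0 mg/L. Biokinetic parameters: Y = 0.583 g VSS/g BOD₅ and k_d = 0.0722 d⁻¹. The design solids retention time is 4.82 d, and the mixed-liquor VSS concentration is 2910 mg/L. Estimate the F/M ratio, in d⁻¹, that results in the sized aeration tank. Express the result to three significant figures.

F/M ≈ 0.485 d⁻¹

Rearranging the biomass balance for a CMAS with decay, V = Y·Q·ΔS·θ_c / [X·(1+k_d θ_c)] = 0.583 × 601 × (1990 − 23.0) × 4.82 / [2910 × (1 + 0.0722 × 4.82)] = 3.32×10^6 / 3923 = 846.9 m³.
F/M = applied load / biomass = Q·S₀/(V·X) = 601 × 1990 / (846.9 × 2910) = 0.4853 d⁻¹.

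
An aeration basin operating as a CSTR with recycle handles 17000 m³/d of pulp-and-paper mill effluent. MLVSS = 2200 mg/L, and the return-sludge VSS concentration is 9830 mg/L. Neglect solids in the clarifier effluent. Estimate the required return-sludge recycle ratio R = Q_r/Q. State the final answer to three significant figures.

Mass balance around the secondary clarifier (neglecting effluent solids): R = X / (X_r − X) = 2200 / (9830 − 2200) = 0.2883.

R ≈ 0.288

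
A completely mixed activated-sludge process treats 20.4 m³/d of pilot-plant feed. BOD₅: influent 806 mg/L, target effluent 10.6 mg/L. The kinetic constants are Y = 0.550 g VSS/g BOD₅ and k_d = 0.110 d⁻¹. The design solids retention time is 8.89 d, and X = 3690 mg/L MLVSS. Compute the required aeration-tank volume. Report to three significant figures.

V ≈ 10.9 m³

Steady-state biomass mass balance: V·X·(1 + k_d·θ_c) = Y·Q·(S₀ − S)·θ_c, so V = 0.550 × 20.4 × (806 − 10.6) × 8.89 / [3690 × (1 + 0.110 × 8.89)] = 7.93×10^4 / 7298 = 10.87 m³.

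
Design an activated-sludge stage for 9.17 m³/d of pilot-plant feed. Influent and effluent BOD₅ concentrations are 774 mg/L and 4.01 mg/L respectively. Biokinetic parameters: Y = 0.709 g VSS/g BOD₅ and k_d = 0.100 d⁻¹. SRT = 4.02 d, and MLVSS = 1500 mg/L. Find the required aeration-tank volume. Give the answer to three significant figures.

From the SRT design equation V = Y Q (S₀−S) θ_c / [X (1 + k_d θ_c)] = 0.709 × 9.17 × (774 − 4.01) × 4.02 / [1500 × (1 + 0.100 × 4.02)] = 2.01×10^4 / 2103 = 9.569 m³.

V ≈ 9.57 m³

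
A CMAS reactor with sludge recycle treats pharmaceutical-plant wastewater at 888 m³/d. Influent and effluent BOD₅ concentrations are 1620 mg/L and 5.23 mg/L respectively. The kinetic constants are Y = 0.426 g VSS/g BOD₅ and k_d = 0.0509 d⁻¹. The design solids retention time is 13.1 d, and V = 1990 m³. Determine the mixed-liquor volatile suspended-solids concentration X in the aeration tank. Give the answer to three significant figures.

X ≈ 2410 mg/L

Solving the biomass balance for X: X = Y Q (S₀−S) θ_c / [V (1+k_d θ_c)] = 0.426 × 888 × (1620 − 5.23) × 13.1 / [1990 × (1 + 0.0509 × 13.1)] = 2413 mg/L.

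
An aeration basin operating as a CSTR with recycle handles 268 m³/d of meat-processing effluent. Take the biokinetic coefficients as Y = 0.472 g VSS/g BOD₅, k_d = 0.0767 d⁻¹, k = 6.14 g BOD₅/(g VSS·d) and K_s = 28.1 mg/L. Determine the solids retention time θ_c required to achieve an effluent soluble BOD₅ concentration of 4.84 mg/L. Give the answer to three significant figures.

θ_c ≈ 2.86 d

From 1/θ_c = Y·k·S/(K_s + S) − k_d: Y·k·S/(K_s+S) = 0.472 × 6.14 × 4.84 / (28.1 + 4.84) = 0.4258 d⁻¹.
θ_c = 1/(μ − k_d) = 1/(0.4258 − 0.0767) = 1/0.3491 = 2.864 d.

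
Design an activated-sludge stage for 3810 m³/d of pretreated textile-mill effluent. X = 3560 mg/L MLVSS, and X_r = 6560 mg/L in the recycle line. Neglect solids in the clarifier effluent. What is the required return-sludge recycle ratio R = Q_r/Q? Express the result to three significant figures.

R ≈ 1.19

Mass balance around the secondary clarifier (neglecting effluent solids): R = X / (X_r − X) = 3560 / (6560 − 3560) = 1.187.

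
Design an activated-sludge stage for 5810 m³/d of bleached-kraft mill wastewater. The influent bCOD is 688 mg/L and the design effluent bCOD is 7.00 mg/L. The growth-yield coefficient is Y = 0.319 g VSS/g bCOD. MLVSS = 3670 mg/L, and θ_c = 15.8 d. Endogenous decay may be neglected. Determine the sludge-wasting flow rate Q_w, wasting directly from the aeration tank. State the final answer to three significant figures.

Q_w ≈ 344 m³/d

Biomass mass balance (decay neglected): V·X = Y·Q·(S₀ − S)·θ_c, so V = 0.319 × 5810 × (688 − 7.00) × 15.8 / 3670 = 5434 m³.
For wasting at MLVSS concentration, Q_w = V/θ_c = 5434/15.8 = 343.9 m³/d.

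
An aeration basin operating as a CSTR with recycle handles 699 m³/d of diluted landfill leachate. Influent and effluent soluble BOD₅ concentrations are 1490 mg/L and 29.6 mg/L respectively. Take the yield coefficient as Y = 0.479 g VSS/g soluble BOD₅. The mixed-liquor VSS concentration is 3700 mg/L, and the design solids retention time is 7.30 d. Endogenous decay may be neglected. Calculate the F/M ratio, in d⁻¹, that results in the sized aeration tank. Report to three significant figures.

F/M ≈ 0.292 d⁻¹

V·X = Y·Q·ΔS·θ_c gives V = 0.479 × 699 × (1490 − 29.6) × 7.30 / 3700 = 964.7 m³.
F/M = applied load / biomass = Q·S₀/(V·X) = 699 × 1490 / (964.7 × 3700) = 0.2918 d⁻¹.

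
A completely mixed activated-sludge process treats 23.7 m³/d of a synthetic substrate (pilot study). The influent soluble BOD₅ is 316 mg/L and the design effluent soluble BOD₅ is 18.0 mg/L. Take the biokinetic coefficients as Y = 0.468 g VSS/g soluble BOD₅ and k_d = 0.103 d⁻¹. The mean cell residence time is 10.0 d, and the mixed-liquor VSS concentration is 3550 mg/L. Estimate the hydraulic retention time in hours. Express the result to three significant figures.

Rearranging the biomass balance for a CMAS with decay, V = Y·Q·ΔS·θ_c / [X·(1+k_d θ_c)] = 0.468 × 23.7 × (316 − 18.0) × 10.0 / [3550 × (1 + 0.103 × 10.0)] = 3.31×10^4 / 7207 = 4.587 m³.
τ = V/Q = 4.587/23.7 = 0.1935 d, or 4.645 h.

τ ≈ 4.64 h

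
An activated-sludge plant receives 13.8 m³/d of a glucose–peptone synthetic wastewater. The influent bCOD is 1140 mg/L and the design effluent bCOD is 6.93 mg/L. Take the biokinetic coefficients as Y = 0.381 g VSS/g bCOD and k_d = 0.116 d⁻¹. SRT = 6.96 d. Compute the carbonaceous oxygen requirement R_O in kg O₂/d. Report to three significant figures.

R_O ≈ 11.0 kg O₂/d

Y_obs = Y / (1 + k_d θ_c) = 0.381 / (1 + 0.116 × 6.96) = 0.381 / 1.807 = 0.2108.
Q·(S₀ − S) = 13.8 × (1140 − 6.93) × 10⁻³ = 15.64 kg/d removed.
Net sludge production P_X = 0.2108 × 15.64 = 3.296 kg VSS/d.
R_O = Q·(S₀ − S) − 1.42·P_X = 15.64 − 1.42 × 3.296 = 10.96 kg O₂/d.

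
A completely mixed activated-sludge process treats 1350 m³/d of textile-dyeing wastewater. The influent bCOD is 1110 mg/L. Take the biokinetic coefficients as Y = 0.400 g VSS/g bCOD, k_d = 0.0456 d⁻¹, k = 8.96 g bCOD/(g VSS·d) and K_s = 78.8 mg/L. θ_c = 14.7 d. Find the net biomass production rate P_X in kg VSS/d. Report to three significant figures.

P_X ≈ 358 kg VSS/d

From the Monod/SRT balance for a CMAS, S = K_s·(1+k_d θ_c)/[θ_c·(Y k − k_d) − 1] = 78.8 × (1 + 0.0456 × 14.7) / [14.7 × (0.400 × 8.96 − 0.0456) − 1] = 131.6 / 51.01 = 2.580 mg/L.
Correct the yield for decay: Y_obs = Y/(1 + k_d θ_c) = 0.400 / (1 + 0.0456 × 14.7) = 0.400 / 1.670 = 0.2395.
Q·(S₀ − S) = 1350 × (1110 − 2.58) × 10⁻³ = 1495 kg/d removed.
Net biomass production P_X = Y_obs × Q·(S₀ − S) = 0.2395 × 1495 = 358.0 kg VSS/d.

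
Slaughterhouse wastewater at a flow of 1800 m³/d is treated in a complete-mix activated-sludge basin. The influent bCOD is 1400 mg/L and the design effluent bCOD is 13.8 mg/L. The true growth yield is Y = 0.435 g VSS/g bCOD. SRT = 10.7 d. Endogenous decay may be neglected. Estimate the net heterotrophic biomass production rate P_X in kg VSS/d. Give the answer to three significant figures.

P_X ≈ 1090 kg VSS/d

With endogenous decay neglected, the observed yield equals the true yield: Y_obs = Y = 0.435 g VSS/g bCOD.
Q·(S₀ − S) = 1800 × (1400 − 13.8) × 10⁻³ = 2495 kg/d removed.
So the net sludge growth is P_X = 0.4350 × 2495 = 1085 kg VSS/d.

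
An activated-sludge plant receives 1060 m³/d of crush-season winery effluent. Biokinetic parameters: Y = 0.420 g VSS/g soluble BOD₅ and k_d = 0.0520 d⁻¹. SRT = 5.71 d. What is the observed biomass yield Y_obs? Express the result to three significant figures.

The observed yield is Y_obs = Y/(1 + k_d·θ_c) = 0.420 / (1 + 0.0520 × 5.71) = 0.420 / 1.297 = 0.3238 g VSS per g soluble BOD₅ removed.

Y_obs ≈ 0.324 g VSS/g soluble BOD₅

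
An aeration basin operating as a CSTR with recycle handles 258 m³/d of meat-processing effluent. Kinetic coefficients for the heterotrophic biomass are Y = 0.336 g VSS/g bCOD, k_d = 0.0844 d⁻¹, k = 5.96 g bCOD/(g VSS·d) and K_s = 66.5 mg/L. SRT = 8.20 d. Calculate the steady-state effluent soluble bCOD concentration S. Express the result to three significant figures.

Effluent substrate depends only on kinetics and SRT: S = K_s(1 + k_d θ_c) / [θ_c(Yk − k_d) − 1] = 66.5 × (1 + 0.0844 × 8.20) / [8.20 × (0.336 × 5.96 − 0.0844) − 1] = 112.5 / 14.73 = 7.640 mg/L.

S ≈ 7.64 mg/L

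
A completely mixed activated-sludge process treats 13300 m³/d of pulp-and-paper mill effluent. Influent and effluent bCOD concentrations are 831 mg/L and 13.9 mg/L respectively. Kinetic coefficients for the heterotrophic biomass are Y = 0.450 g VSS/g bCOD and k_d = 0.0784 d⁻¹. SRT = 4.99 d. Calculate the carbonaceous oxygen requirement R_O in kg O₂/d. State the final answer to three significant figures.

R_O ≈ 5880 kg O₂/d

Y_obs = Y / (1 + k_d θ_c) = 0.450 / (1 + 0.0784 × 4.99) = 0.450 / 1.391 = 0.3235.
Substrate removed = Q·(S₀ − S) = 13300 m³/d × (831 − 13.9) g/m³ = 1.09×10^7 g/d = 10867 kg/d.
Biomass synthesised: P_X = Y_obs × 10867 = 3515 kg VSS/d.
R_O = Q·(S₀ − S) − 1.42·P_X = 10867 − 1.42 × 3515 = 5876 kg O₂/d.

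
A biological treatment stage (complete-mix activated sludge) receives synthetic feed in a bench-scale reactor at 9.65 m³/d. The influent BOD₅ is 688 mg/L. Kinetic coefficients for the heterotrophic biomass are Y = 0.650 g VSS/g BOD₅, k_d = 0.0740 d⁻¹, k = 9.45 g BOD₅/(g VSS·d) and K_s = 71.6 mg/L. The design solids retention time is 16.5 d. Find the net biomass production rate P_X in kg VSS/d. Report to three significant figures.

P_X ≈ 1.94 kg VSS/d

From the Monod/SRT balance for a CMAS, S = K_s·(1+k_d θ_c)/[θ_c·(Y k − k_d) − 1] = 71.6 × (1 + 0.0740 × 16.5) / [16.5 × (0.650 × 9.45 − 0.0740) − 1] = 159.0 / 99.13 = 1.604 mg/L.
Observed yield with endogenous decay: Y_obs = Y / (1 + k_d·θ_c) = 0.650 / (1 + 0.0740 × 16.5) = 0.650 / 2.221 = 0.2927 g VSS/g BOD₅.
ΔS = 688 − 1.60 = 686.4 mg/L, so the substrate removal rate is 9.65 × 686.4/1000 = 6.624 kg BOD₅/d.
So the net sludge growth is P_X = 0.2927 × 6.624 = 1.939 kg VSS/d.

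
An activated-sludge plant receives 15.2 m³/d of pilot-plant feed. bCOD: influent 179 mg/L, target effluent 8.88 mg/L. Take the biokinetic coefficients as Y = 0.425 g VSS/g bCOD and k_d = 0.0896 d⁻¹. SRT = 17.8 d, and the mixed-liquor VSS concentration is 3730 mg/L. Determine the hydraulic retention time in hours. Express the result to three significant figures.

Rearranging the biomass balance for a CMAS with decay, V = Y·Q·ΔS·θ_c / [X·(1+k_d θ_c)] = 0.425 × 15.2 × (179 − 8.88) × 17.8 / [3730 × (1 + 0.0896 × 17.8)] = 1.96×10^4 / 9679 = 2.021 m³.
τ = V/Q = 2.021/15.2 = 0.1330 d, or 3.191 h.

τ ≈ 3.19 h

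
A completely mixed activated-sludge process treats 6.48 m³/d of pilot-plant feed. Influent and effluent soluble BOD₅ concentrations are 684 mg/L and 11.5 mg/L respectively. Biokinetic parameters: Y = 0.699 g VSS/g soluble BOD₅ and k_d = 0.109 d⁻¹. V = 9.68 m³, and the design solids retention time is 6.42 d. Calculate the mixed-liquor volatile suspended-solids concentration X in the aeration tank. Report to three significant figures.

X ≈ 1190 mg/L

From V·X·(1 + k_d·θ_c) = Y·Q·(S₀ − S)·θ_c: X = 0.699 × 6.48 × (684 − 11.5) × 6.42 / [9.68 × (1 + 0.109 × 6.42)] = 1189 mg/L.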